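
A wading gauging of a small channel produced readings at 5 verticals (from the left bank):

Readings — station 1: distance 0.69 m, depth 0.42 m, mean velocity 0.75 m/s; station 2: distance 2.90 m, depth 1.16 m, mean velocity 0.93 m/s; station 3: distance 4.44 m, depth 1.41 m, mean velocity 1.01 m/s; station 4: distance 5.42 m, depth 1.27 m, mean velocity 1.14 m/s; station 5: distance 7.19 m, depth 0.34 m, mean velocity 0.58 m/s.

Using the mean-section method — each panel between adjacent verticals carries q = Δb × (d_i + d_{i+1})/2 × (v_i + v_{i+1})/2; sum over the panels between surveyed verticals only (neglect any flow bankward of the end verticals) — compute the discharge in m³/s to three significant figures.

6.02 m³/s

Panel 1-2: Δb = 2.21 m, d̄ = (0.42+1.16)/2 = 0.79, v̄ = (0.75+0.93)/2 = 0.84 → q = 2.21×0.79×0.84 = 1.467 m³/s
Panel 2-3: Δb = 1.54 m, d̄ = (1.16+1.41)/2 = 1.285, v̄ = (0.93+1.01)/2 = 0.97 → q = 1.54×1.285×0.97 = 1.920 m³/s
Panel 3-4: Δb = 0.98 m, d̄ = (1.41+1.27)/2 = 1.34, v̄ = (1.01+1.14)/2 = 1.075 → q = 0.98×1.34×1.075 = 1.412 m³/s
Panel 4-5: Δb = 1.77 m, d̄ = (1.27+0.34)/2 = 0.805, v̄ = (1.14+0.58)/2 = 0.86 → q = 1.77×0.805×0.86 = 1.225 m³/s
Q = Σ q = 6.023 m³/s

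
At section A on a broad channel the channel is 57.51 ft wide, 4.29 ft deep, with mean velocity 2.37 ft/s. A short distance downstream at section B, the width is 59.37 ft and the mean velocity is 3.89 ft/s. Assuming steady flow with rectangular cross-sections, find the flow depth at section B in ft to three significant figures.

Q = A₁V₁ = (57.51×4.29) × 2.37 = 584.7 ft³/s
d₂ = Q/(b₂ V₂) = 584.7/(59.37×3.89) = 2.532 ft

2.53 ft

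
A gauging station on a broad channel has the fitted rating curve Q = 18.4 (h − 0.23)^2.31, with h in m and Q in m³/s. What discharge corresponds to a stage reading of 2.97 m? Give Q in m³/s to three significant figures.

Q = 18.4 × (2.97 − 0.23)^2.31 = 18.4 × 2.74^2.31 = 188.8 m³/s

189 m³/s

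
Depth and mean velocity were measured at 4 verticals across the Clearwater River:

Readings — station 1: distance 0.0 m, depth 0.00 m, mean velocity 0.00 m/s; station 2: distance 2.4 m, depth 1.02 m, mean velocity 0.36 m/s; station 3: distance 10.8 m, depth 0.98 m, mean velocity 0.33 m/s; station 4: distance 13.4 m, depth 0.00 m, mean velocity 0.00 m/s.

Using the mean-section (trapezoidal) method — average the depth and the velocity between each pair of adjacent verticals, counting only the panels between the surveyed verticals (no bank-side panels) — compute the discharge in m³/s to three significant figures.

3.33 m³/s

Panel 1-2: Δb = 2.4 m, d̄ = (0.00+1.02)/2 = 0.51, v̄ = (0.00+0.36)/2 = 0.18 → q = 2.4×0.51×0.18 = 0.2203 m³/s
Panel 2-3: Δb = 8.4 m, d̄ = (1.02+0.98)/2 = 1, v̄ = (0.36+0.33)/2 = 0.345 → q = 8.4×1×0.345 = 2.898 m³/s
Panel 3-4: Δb = 2.6 m, d̄ = (0.98+0.00)/2 = 0.49, v̄ = (0.33+0.00)/2 = 0.165 → q = 2.6×0.49×0.165 = 0.2102 m³/s
Q = Σ q = 3.329 m³/s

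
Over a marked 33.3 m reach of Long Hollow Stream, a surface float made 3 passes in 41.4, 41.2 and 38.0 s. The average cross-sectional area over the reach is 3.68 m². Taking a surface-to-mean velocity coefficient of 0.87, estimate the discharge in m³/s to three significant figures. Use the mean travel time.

t̄ = (41.4 + 41.2 + 38.0) / 3 = 40.2 s
v_surface = L / t̄ = 33.3 / 40.2 = 0.8284 m/s
v_mean = 0.87 × 0.8284 = 0.7207 m/s
Q = A × v_mean = 3.68 × 0.7207 = 2.652 m³/s

2.65 m³/s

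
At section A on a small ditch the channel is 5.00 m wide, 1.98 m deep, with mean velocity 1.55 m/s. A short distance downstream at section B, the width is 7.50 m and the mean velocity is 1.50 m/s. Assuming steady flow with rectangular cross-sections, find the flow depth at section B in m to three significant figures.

Q = A₁V₁ = (5.00×1.98) × 1.55 = 15.35 m³/s
d₂ = Q/(b₂ V₂) = 15.35/(7.50×1.50) = 1.364 m

1.36 m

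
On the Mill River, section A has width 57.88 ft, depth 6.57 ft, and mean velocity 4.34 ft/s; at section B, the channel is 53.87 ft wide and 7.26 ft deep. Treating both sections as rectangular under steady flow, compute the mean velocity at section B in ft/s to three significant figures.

4.22 ft/s

Q = A₁V₁ = (57.88×6.57) × 4.34 = 1650 ft³/s
A₂ = 53.87 × 7.26 = 391.1 ft²
V₂ = Q/A₂ = 1650/391.1 = 4.220 ft/s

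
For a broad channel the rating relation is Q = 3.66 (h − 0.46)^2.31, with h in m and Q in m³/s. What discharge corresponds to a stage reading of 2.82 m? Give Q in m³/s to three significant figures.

Q = 3.66 × (2.82 − 0.46)^2.31 = 3.66 × 2.36^2.31 = 26.60 m³/s

26.6 m³/s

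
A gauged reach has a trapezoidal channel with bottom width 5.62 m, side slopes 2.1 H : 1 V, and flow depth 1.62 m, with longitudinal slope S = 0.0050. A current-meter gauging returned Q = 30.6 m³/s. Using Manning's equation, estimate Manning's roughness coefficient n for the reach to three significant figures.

A = (b + z·y)·y = (5.62 + 2.1×1.62)×1.62 = 14.62 m²
P = b + 2y√(1+z²) = 5.62 + 2×1.62×√(1+2.1²) = 13.16 m
R = A/P = 14.62/13.16 = 1.111 m
n = (1/Q)·A·R^(2/3)·S^(1/2) = (1/30.6) × 14.62 × 1.073 × 0.07071 = 0.03623

0.0362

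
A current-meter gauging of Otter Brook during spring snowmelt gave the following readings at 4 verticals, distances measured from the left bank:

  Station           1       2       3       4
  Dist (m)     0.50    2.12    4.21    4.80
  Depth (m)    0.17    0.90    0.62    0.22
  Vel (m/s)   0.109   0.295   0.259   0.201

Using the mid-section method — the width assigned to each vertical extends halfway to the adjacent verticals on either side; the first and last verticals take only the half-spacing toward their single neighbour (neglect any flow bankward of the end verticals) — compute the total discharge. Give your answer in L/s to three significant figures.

736 L/s

w_1 = (2.12 − 0.50)/2 = 0.81 m; q_1 = 0.109 × 0.17 × 0.81 = 0.01501 m³/s
w_2 = (4.21 − 0.50)/2 = 1.855 m; q_2 = 0.295 × 0.90 × 1.855 = 0.4925 m³/s
w_3 = (4.80 − 2.12)/2 = 1.34 m; q_3 = 0.259 × 0.62 × 1.34 = 0.2152 m³/s
w_4 = (4.80 − 4.21)/2 = 0.295 m; q_4 = 0.201 × 0.22 × 0.295 = 0.01304 m³/s
Q = Σ qᵢ = 0.7357 m³/s
= 0.7357 × 1000 = 735.7 L/s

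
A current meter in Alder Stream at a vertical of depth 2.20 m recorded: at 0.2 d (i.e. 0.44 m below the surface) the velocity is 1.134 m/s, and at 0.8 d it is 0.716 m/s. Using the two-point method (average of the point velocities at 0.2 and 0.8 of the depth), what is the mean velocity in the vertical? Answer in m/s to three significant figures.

0.925 m/s

v̄ = (1.134 + 0.716) / 2 = 0.9250 m/s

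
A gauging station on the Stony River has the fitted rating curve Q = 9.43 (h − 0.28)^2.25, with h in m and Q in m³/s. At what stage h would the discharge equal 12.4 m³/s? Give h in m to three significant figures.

h − h₀ = (Q/C)^(1/b) = (12.4/9.43)^(1/2.25) = 1.129 m
h = 0.28 + 1.129 = 1.409 m

1.41 m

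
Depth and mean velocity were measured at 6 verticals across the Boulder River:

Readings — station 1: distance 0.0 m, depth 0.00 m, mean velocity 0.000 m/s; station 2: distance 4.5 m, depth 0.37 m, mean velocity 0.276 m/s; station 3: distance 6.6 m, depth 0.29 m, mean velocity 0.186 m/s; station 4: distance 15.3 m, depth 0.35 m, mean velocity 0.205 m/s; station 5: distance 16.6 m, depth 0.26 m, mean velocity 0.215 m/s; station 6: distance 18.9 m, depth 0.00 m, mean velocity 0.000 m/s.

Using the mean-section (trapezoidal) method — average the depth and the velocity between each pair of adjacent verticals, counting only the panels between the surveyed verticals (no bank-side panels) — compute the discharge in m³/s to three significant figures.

Panel 1-2: Δb = 4.5 m, d̄ = (0.00+0.37)/2 = 0.185, v̄ = (0.000+0.276)/2 = 0.138 → q = 4.5×0.185×0.138 = 0.1149 m³/s
Panel 2-3: Δb = 2.1 m, d̄ = (0.37+0.29)/2 = 0.33, v̄ = (0.276+0.186)/2 = 0.231 → q = 2.1×0.33×0.231 = 0.1601 m³/s
Panel 3-4: Δb = 8.7 m, d̄ = (0.29+0.35)/2 = 0.32, v̄ = (0.186+0.205)/2 = 0.1955 → q = 8.7×0.32×0.1955 = 0.5443 m³/s
Panel 4-5: Δb = 1.3 m, d̄ = (0.35+0.26)/2 = 0.305, v̄ = (0.205+0.215)/2 = 0.21 → q = 1.3×0.305×0.21 = 0.08327 m³/s
Panel 5-6: Δb = 2.3 m, d̄ = (0.26+0.00)/2 = 0.13, v̄ = (0.215+0.000)/2 = 0.1075 → q = 2.3×0.13×0.1075 = 0.03214 m³/s
Q = Σ q = 0.9346 m³/s

0.935 m³/s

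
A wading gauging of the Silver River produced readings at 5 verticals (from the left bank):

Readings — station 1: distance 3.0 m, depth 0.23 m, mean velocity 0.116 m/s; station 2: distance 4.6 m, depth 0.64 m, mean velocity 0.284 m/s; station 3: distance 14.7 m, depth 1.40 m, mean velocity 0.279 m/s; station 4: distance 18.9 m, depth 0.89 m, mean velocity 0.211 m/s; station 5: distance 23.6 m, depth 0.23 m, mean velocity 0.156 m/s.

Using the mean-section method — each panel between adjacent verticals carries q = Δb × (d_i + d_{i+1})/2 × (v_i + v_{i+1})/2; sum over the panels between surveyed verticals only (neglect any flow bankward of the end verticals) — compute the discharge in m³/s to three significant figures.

4.70 m³/s

Panel 1-2: Δb = 1.6 m, d̄ = (0.23+0.64)/2 = 0.435, v̄ = (0.116+0.284)/2 = 0.2 → q = 1.6×0.435×0.2 = 0.1392 m³/s
Panel 2-3: Δb = 10.1 m, d̄ = (0.64+1.40)/2 = 1.02, v̄ = (0.284+0.279)/2 = 0.2815 → q = 10.1×1.02×0.2815 = 2.900 m³/s
Panel 3-4: Δb = 4.2 m, d̄ = (1.40+0.89)/2 = 1.145, v̄ = (0.279+0.211)/2 = 0.245 → q = 4.2×1.145×0.245 = 1.178 m³/s
Panel 4-5: Δb = 4.7 m, d̄ = (0.89+0.23)/2 = 0.56, v̄ = (0.211+0.156)/2 = 0.1835 → q = 4.7×0.56×0.1835 = 0.4830 m³/s
Q = Σ q = 4.700 m³/s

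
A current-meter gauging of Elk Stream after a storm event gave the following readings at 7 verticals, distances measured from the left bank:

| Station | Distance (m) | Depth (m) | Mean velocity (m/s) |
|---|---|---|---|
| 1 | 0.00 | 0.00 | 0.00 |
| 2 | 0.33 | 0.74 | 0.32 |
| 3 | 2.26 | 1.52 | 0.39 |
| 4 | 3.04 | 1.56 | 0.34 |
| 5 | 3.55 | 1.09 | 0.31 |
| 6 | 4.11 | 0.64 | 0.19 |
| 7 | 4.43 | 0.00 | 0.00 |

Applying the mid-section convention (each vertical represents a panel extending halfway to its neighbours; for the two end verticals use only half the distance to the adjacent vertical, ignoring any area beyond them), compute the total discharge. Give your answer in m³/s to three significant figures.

1.65 m³/s

w_2 = (2.26 − 0.00)/2 = 1.13 m; q_2 = 0.32 × 0.74 × 1.13 = 0.2676 m³/s
w_3 = (3.04 − 0.33)/2 = 1.355 m; q_3 = 0.39 × 1.52 × 1.355 = 0.8032 m³/s
w_4 = (3.55 − 2.26)/2 = 0.645 m; q_4 = 0.34 × 1.56 × 0.645 = 0.3421 m³/s
w_5 = (4.11 − 3.04)/2 = 0.535 m; q_5 = 0.31 × 1.09 × 0.535 = 0.1808 m³/s
w_6 = (4.43 − 3.55)/2 = 0.44 m; q_6 = 0.19 × 0.64 × 0.44 = 0.05350 m³/s
Stations 1, 7 contribute zero (depth or velocity is 0).
Q = Σ qᵢ = 1.647 m³/s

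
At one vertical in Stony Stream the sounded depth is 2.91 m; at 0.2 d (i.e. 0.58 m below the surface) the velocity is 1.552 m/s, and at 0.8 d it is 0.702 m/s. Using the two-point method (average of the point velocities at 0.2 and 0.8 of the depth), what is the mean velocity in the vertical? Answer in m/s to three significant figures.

v̄ = (1.552 + 0.702) / 2 = 1.127 m/s

1.13 m/s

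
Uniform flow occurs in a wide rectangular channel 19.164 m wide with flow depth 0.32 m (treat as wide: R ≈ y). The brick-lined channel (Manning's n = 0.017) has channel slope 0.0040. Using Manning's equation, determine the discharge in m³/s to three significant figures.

A = b·y = 19.164 × 0.32 = 6.132 m²
Wide channel: R ≈ y = 0.32 m
Q = (1/n)·A·R^(2/3)·S^(1/2) = (1/0.017) × 6.132 × 0.3200^(2/3) × 0.0040^(1/2) = 10.67 m³/s

10.7 m³/s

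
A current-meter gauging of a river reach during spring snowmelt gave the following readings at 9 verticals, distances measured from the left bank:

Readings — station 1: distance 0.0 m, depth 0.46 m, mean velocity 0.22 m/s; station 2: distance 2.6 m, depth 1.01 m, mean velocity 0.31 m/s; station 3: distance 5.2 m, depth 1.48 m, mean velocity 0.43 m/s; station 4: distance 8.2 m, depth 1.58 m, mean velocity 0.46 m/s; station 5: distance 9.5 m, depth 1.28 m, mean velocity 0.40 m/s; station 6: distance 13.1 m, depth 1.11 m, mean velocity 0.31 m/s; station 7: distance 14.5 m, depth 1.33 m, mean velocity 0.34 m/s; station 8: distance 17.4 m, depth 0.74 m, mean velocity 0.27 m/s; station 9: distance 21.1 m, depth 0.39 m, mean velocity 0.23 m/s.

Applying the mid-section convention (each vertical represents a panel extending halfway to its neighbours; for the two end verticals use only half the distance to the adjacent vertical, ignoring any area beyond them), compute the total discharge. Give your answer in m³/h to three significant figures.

w_1 = (2.6 − 0.0)/2 = 1.3 m; q_1 = 0.22 × 0.46 × 1.3 = 0.1316 m³/s
w_2 = (5.2 − 0.0)/2 = 2.6 m; q_2 = 0.31 × 1.01 × 2.6 = 0.8141 m³/s
w_3 = (8.2 − 2.6)/2 = 2.8 m; q_3 = 0.43 × 1.48 × 2.8 = 1.782 m³/s
w_4 = (9.5 − 5.2)/2 = 2.15 m; q_4 = 0.46 × 1.58 × 2.15 = 1.563 m³/s
w_5 = (13.1 − 8.2)/2 = 2.45 m; q_5 = 0.40 × 1.28 × 2.45 = 1.254 m³/s
w_6 = (14.5 − 9.5)/2 = 2.5 m; q_6 = 0.31 × 1.11 × 2.5 = 0.8603 m³/s
w_7 = (17.4 − 13.1)/2 = 2.15 m; q_7 = 0.34 × 1.33 × 2.15 = 0.9722 m³/s
w_8 = (21.1 − 14.5)/2 = 3.3 m; q_8 = 0.27 × 0.74 × 3.3 = 0.6593 m³/s
w_9 = (21.1 − 17.4)/2 = 1.85 m; q_9 = 0.23 × 0.39 × 1.85 = 0.1659 m³/s
Q = Σ qᵢ = 8.202 m³/s
= 8.202 × 3600 = 29530 m³/h

29500 m³/h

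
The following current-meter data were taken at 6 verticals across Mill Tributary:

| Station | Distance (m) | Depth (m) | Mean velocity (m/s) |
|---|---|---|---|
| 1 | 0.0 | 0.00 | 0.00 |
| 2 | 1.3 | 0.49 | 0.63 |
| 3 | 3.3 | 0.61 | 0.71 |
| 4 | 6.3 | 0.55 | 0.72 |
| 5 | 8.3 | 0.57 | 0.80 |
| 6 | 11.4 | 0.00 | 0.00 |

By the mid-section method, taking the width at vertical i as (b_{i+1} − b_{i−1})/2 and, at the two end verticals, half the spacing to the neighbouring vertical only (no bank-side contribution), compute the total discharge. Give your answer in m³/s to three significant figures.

3.74 m³/s

w_2 = (3.3 − 0.0)/2 = 1.65 m; q_2 = 0.63 × 0.49 × 1.65 = 0.5094 m³/s
w_3 = (6.3 − 1.3)/2 = 2.5 m; q_3 = 0.71 × 0.61 × 2.5 = 1.083 m³/s
w_4 = (8.3 − 3.3)/2 = 2.5 m; q_4 = 0.72 × 0.55 × 2.5 = 0.9900 m³/s
w_5 = (11.4 − 6.3)/2 = 2.55 m; q_5 = 0.80 × 0.57 × 2.55 = 1.163 m³/s
Stations 1, 6 contribute zero (depth or velocity is 0).
Q = Σ qᵢ = 3.745 m³/s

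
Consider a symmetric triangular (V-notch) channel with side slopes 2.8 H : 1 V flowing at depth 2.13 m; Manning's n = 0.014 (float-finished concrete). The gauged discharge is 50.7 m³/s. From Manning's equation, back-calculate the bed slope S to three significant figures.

0.00311

A = z·y² = 2.8×2.13² = 12.70 m²
P = 2y√(1+z²) = 2×2.13×√(1+2.8²) = 12.67 m
R = A/P = 12.70/12.67 = 1.003 m
S = (Q·n / (1·A·R^(2/3)))² = (50.7×0.014 / (1×12.70×1.002))² = 0.003110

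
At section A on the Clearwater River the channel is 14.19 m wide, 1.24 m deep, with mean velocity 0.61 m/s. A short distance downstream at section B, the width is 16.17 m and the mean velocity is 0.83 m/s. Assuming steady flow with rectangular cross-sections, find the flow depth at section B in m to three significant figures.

0.800 m

Q = A₁V₁ = (14.19×1.24) × 0.61 = 10.73 m³/s
d₂ = Q/(b₂ V₂) = 10.73/(16.17×0.83) = 0.7997 m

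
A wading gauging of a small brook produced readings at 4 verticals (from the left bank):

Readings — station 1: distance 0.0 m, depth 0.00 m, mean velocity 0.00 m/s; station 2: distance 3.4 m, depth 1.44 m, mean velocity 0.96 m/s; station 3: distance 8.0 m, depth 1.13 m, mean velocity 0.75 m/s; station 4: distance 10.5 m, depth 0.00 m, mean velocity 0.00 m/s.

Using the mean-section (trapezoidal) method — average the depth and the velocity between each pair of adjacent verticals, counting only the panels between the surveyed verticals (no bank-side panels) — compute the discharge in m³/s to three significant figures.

6.76 m³/s

Panel 1-2: Δb = 3.4 m, d̄ = (0.00+1.44)/2 = 0.72, v̄ = (0.00+0.96)/2 = 0.48 → q = 3.4×0.72×0.48 = 1.175 m³/s
Panel 2-3: Δb = 4.6 m, d̄ = (1.44+1.13)/2 = 1.285, v̄ = (0.96+0.75)/2 = 0.855 → q = 4.6×1.285×0.855 = 5.054 m³/s
Panel 3-4: Δb = 2.5 m, d̄ = (1.13+0.00)/2 = 0.565, v̄ = (0.75+0.00)/2 = 0.375 → q = 2.5×0.565×0.375 = 0.5297 m³/s
Q = Σ q = 6.759 m³/s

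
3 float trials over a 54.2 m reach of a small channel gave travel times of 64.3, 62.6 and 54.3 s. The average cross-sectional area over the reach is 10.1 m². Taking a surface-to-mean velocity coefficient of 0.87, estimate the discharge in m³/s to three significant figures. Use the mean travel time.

7.89 m³/s

t̄ = (64.3 + 62.6 + 54.3) / 3 = 60.4 s
v_surface = L / t̄ = 54.2 / 60.4 = 0.8974 m/s
v_mean = 0.87 × 0.8974 = 0.7807 m/s
Q = A × v_mean = 10.1 × 0.7807 = 7.885 m³/s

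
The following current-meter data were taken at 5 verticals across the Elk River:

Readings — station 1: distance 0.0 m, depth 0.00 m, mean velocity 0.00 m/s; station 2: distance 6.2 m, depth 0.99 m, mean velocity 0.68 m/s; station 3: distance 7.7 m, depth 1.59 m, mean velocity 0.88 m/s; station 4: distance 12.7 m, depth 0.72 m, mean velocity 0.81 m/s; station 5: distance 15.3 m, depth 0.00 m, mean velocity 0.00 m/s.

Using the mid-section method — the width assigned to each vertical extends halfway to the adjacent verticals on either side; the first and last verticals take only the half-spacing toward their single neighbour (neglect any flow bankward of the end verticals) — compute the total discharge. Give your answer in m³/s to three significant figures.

w_2 = (7.7 − 0.0)/2 = 3.85 m; q_2 = 0.68 × 0.99 × 3.85 = 2.592 m³/s
w_3 = (12.7 − 6.2)/2 = 3.25 m; q_3 = 0.88 × 1.59 × 3.25 = 4.547 m³/s
w_4 = (15.3 − 7.7)/2 = 3.8 m; q_4 = 0.81 × 0.72 × 3.8 = 2.216 m³/s
Stations 1, 5 contribute zero (depth or velocity is 0).
Q = Σ qᵢ = 9.355 m³/s

9.36 m³/s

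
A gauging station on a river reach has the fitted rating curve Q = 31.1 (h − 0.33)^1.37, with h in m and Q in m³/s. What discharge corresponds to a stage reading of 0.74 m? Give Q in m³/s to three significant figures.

9.17 m³/s

Q = 31.1 × (0.74 − 0.33)^1.37 = 31.1 × 0.41^1.37 = 9.168 m³/s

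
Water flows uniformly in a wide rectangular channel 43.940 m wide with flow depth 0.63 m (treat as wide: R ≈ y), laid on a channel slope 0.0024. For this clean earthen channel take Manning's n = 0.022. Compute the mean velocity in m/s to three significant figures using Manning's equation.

1.64 m/s

A = b·y = 43.940 × 0.63 = 27.68 m²
Wide channel: R ≈ y = 0.63 m
Q = (1/n)·A·R^(2/3)·S^(1/2) = (1/0.022) × 27.68 × 0.6300^(2/3) × 0.0024^(1/2) = 45.30 m³/s
V = Q/A = 45.30/27.68 = 1.636 m/s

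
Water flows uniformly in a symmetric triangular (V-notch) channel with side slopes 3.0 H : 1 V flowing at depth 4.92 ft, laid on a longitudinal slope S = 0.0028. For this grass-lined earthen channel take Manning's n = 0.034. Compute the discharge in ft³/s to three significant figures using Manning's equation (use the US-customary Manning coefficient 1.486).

295 ft³/s

A = z·y² = 3.0×4.92² = 72.62 ft²
P = 2y√(1+z²) = 2×4.92×√(1+3.0²) = 31.12 ft
R = A/P = 72.62/31.12 = 2.334 ft
Q = (1.486/n)·A·R^(2/3)·S^(1/2) = (1.486/0.034) × 72.62 × 2.334^(2/3) × 0.0028^(1/2) = 295.5 ft³/s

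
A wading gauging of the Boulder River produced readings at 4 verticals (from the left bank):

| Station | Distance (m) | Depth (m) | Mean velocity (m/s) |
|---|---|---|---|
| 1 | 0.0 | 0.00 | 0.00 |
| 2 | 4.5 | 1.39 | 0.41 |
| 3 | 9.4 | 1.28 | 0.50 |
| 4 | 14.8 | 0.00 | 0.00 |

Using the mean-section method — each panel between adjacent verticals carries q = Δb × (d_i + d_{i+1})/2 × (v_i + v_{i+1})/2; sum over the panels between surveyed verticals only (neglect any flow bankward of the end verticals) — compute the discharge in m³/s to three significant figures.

4.48 m³/s

Panel 1-2: Δb = 4.5 m, d̄ = (0.00+1.39)/2 = 0.695, v̄ = (0.00+0.41)/2 = 0.205 → q = 4.5×0.695×0.205 = 0.6411 m³/s
Panel 2-3: Δb = 4.9 m, d̄ = (1.39+1.28)/2 = 1.335, v̄ = (0.41+0.50)/2 = 0.455 → q = 4.9×1.335×0.455 = 2.976 m³/s
Panel 3-4: Δb = 5.4 m, d̄ = (1.28+0.00)/2 = 0.64, v̄ = (0.50+0.00)/2 = 0.25 → q = 5.4×0.64×0.25 = 0.8640 m³/s
Q = Σ q = 4.482 m³/s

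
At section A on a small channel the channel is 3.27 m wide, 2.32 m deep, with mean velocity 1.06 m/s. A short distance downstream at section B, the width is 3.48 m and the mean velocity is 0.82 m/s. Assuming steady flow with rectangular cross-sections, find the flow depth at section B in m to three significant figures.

Q = A₁V₁ = (3.27×2.32) × 1.06 = 8.042 m³/s
d₂ = Q/(b₂ V₂) = 8.042/(3.48×0.82) = 2.818 m

2.82 m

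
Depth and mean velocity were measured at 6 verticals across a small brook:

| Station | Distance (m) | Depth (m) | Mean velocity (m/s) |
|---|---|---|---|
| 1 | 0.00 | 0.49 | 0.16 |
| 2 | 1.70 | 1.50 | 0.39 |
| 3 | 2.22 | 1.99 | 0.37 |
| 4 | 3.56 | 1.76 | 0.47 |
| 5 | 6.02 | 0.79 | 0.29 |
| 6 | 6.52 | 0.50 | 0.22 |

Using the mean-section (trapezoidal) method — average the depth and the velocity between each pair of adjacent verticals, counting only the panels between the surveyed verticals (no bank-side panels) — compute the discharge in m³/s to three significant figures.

3.14 m³/s

Panel 1-2: Δb = 1.7 m, d̄ = (0.49+1.50)/2 = 0.995, v̄ = (0.16+0.39)/2 = 0.275 → q = 1.7×0.995×0.275 = 0.4652 m³/s
Panel 2-3: Δb = 0.52 m, d̄ = (1.50+1.99)/2 = 1.745, v̄ = (0.39+0.37)/2 = 0.38 → q = 0.52×1.745×0.38 = 0.3448 m³/s
Panel 3-4: Δb = 1.34 m, d̄ = (1.99+1.76)/2 = 1.875, v̄ = (0.37+0.47)/2 = 0.42 → q = 1.34×1.875×0.42 = 1.055 m³/s
Panel 4-5: Δb = 2.46 m, d̄ = (1.76+0.79)/2 = 1.275, v̄ = (0.47+0.29)/2 = 0.38 → q = 2.46×1.275×0.38 = 1.192 m³/s
Panel 5-6: Δb = 0.5 m, d̄ = (0.79+0.50)/2 = 0.645, v̄ = (0.29+0.22)/2 = 0.255 → q = 0.5×0.645×0.255 = 0.08224 m³/s
Q = Σ q = 3.139 m³/s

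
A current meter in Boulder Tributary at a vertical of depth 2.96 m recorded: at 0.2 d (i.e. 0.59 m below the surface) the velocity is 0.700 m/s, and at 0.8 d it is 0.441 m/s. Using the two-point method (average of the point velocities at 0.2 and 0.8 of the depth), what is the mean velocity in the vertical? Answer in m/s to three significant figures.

v̄ = (0.700 + 0.441) / 2 = 0.5705 m/s

0.571 m/s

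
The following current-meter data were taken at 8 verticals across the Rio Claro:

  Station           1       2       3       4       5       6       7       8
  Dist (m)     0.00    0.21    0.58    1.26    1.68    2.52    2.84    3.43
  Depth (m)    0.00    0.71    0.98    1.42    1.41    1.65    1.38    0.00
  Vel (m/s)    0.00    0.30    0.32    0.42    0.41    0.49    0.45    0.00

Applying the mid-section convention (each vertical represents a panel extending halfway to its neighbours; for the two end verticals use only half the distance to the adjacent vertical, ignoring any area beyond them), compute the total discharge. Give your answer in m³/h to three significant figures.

6010 m³/h

w_2 = (0.58 − 0.00)/2 = 0.29 m; q_2 = 0.30 × 0.71 × 0.29 = 0.06177 m³/s
w_3 = (1.26 − 0.21)/2 = 0.525 m; q_3 = 0.32 × 0.98 × 0.525 = 0.1646 m³/s
w_4 = (1.68 − 0.58)/2 = 0.55 m; q_4 = 0.42 × 1.42 × 0.55 = 0.3280 m³/s
w_5 = (2.52 − 1.26)/2 = 0.63 m; q_5 = 0.41 × 1.41 × 0.63 = 0.3642 m³/s
w_6 = (2.84 − 1.68)/2 = 0.58 m; q_6 = 0.49 × 1.65 × 0.58 = 0.4689 m³/s
w_7 = (3.43 − 2.52)/2 = 0.455 m; q_7 = 0.45 × 1.38 × 0.455 = 0.2826 m³/s
Stations 1, 8 contribute zero (depth or velocity is 0).
Q = Σ qᵢ = 1.670 m³/s
= 1.670 × 3600 = 6012 m³/h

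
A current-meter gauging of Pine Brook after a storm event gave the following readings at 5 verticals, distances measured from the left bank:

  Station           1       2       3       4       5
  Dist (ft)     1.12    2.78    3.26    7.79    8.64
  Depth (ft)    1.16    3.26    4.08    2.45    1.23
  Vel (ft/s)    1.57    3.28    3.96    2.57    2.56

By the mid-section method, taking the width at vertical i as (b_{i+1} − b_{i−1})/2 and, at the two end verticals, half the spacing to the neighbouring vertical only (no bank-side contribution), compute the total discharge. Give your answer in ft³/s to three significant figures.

w_1 = (2.78 − 1.12)/2 = 0.83 ft; q_1 = 1.57 × 1.16 × 0.83 = 1.512 ft³/s
w_2 = (3.26 − 1.12)/2 = 1.07 ft; q_2 = 3.28 × 3.26 × 1.07 = 11.44 ft³/s
w_3 = (7.79 − 2.78)/2 = 2.505 ft; q_3 = 3.96 × 4.08 × 2.505 = 40.47 ft³/s
w_4 = (8.64 − 3.26)/2 = 2.69 ft; q_4 = 2.57 × 2.45 × 2.69 = 16.94 ft³/s
w_5 = (8.64 − 7.79)/2 = 0.425 ft; q_5 = 2.56 × 1.23 × 0.425 = 1.338 ft³/s
Q = Σ qᵢ = 71.70 ft³/s

71.7 ft³/s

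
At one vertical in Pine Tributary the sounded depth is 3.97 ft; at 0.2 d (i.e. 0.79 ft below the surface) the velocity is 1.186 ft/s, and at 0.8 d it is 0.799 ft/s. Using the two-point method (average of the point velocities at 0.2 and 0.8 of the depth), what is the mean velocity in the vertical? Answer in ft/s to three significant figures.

v̄ = (1.186 + 0.799) / 2 = 0.9925 ft/s

0.993 ft/s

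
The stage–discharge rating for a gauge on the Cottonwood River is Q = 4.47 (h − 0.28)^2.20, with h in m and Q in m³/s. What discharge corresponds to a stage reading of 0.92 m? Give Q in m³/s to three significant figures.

Q = 4.47 × (0.92 − 0.28)^2.20 = 4.47 × 0.64^2.20 = 1.675 m³/s

1.67 m³/s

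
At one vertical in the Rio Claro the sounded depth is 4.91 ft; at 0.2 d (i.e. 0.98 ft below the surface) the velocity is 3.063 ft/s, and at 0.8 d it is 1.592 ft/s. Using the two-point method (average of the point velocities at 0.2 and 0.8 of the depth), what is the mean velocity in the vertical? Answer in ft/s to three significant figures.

2.33 ft/s

v̄ = (3.063 + 1.592) / 2 = 2.328 ft/s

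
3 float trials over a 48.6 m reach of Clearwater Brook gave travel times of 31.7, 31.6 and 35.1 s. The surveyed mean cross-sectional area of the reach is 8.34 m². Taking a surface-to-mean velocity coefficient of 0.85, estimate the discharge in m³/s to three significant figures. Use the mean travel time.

10.5 m³/s

t̄ = (31.7 + 31.6 + 35.1) / 3 = 32.8 s
v_surface = L / t̄ = 48.6 / 32.8 = 1.482 m/s
v_mean = 0.85 × 1.482 = 1.259 m/s
Q = A × v_mean = 8.34 × 1.259 = 10.50 m³/s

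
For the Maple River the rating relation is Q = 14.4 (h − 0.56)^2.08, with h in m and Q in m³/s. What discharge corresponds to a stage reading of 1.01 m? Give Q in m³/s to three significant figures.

Q = 14.4 × (1.01 − 0.56)^2.08 = 14.4 × 0.45^2.08 = 2.736 m³/s

2.74 m³/s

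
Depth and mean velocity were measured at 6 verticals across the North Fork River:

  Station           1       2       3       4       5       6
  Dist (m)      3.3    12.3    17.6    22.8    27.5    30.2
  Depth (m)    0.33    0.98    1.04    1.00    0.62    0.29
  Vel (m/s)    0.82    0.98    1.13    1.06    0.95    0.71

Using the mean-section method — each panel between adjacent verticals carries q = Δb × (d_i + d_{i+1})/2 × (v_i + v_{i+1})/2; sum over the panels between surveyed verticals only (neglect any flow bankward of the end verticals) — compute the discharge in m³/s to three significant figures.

Panel 1-2: Δb = 9 m, d̄ = (0.33+0.98)/2 = 0.655, v̄ = (0.82+0.98)/2 = 0.9 → q = 9×0.655×0.9 = 5.306 m³/s
Panel 2-3: Δb = 5.3 m, d̄ = (0.98+1.04)/2 = 1.01, v̄ = (0.98+1.13)/2 = 1.055 → q = 5.3×1.01×1.055 = 5.647 m³/s
Panel 3-4: Δb = 5.2 m, d̄ = (1.04+1.00)/2 = 1.02, v̄ = (1.13+1.06)/2 = 1.095 → q = 5.2×1.02×1.095 = 5.808 m³/s
Panel 4-5: Δb = 4.7 m, d̄ = (1.00+0.62)/2 = 0.81, v̄ = (1.06+0.95)/2 = 1.005 → q = 4.7×0.81×1.005 = 3.826 m³/s
Panel 5-6: Δb = 2.7 m, d̄ = (0.62+0.29)/2 = 0.455, v̄ = (0.95+0.71)/2 = 0.83 → q = 2.7×0.455×0.83 = 1.020 m³/s
Q = Σ q = 21.61 m³/s

21.6 m³/s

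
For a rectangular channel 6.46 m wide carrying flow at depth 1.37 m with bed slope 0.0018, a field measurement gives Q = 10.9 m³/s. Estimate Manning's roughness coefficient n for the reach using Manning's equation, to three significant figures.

0.0336

A = b·y = 6.46 × 1.37 = 8.850 m²
P = b + 2y = 6.46 + 2×1.37 = 9.200 m
R = A/P = 8.850/9.200 = 0.9620 m
n = (1/Q)·A·R^(2/3)·S^(1/2) = (1/10.9) × 8.850 × 0.9745 × 0.04243 = 0.03357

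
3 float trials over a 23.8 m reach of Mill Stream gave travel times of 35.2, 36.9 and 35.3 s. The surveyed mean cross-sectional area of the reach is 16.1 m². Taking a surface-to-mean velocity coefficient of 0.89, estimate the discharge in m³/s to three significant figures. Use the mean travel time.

t̄ = (35.2 + 36.9 + 35.3) / 3 = 35.8 s
v_surface = L / t̄ = 23.8 / 35.8 = 0.6648 m/s
v_mean = 0.89 × 0.6648 = 0.5917 m/s
Q = A × v_mean = 16.1 × 0.5917 = 9.526 m³/s

9.53 m³/s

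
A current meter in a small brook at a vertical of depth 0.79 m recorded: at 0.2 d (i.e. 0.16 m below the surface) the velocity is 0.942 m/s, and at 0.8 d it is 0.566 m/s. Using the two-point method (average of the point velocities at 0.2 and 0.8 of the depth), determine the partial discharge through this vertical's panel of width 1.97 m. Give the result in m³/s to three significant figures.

1.17 m³/s

v̄ = (0.942 + 0.566) / 2 = 0.7540 m/s
q = v̄ × d × w = 0.7540 × 0.79 × 1.97 = 1.173 m³/s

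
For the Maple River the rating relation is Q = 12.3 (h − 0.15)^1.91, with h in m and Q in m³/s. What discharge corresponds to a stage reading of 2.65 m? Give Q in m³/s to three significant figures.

Q = 12.3 × (2.65 − 0.15)^1.91 = 12.3 × 2.5^1.91 = 70.79 m³/s

70.8 m³/s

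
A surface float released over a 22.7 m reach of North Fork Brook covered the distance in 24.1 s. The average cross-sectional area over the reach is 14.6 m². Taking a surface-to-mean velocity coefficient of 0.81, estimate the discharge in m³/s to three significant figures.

v_surface = L / t̄ = 22.7 / 24.1 = 0.9419 m/s
v_mean = 0.81 × 0.9419 = 0.7629 m/s
Q = A × v_mean = 14.6 × 0.7629 = 11.14 m³/s

11.1 m³/s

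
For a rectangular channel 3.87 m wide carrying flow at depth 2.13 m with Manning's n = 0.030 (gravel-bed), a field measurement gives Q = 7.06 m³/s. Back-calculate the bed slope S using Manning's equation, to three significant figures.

A = b·y = 3.87 × 2.13 = 8.243 m²
P = b + 2y = 3.87 + 2×2.13 = 8.130 m
R = A/P = 8.243/8.130 = 1.014 m
S = (Q·n / (1·A·R^(2/3)))² = (7.06×0.030 / (1×8.243×1.009))² = 0.0006481

0.000648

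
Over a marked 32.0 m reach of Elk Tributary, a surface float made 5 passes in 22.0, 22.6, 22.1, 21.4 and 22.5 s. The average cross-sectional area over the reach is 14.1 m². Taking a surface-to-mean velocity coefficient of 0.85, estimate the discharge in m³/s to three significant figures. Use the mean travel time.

17.3 m³/s

t̄ = (22.0 + 22.6 + 22.1 + 21.4 + 22.5) / 5 = 22.12 s
v_surface = L / t̄ = 32.0 / 22.12 = 1.447 m/s
v_mean = 0.85 × 1.447 = 1.230 m/s
Q = A × v_mean = 14.1 × 1.230 = 17.34 m³/s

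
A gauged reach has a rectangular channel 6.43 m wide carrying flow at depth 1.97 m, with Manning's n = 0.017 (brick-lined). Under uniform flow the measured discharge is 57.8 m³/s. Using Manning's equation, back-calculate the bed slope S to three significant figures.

0.00461

A = b·y = 6.43 × 1.97 = 12.67 m²
P = b + 2y = 6.43 + 2×1.97 = 10.37 m
R = A/P = 12.67/10.37 = 1.222 m
S = (Q·n / (1·A·R^(2/3)))² = (57.8×0.017 / (1×12.67×1.143))² = 0.004608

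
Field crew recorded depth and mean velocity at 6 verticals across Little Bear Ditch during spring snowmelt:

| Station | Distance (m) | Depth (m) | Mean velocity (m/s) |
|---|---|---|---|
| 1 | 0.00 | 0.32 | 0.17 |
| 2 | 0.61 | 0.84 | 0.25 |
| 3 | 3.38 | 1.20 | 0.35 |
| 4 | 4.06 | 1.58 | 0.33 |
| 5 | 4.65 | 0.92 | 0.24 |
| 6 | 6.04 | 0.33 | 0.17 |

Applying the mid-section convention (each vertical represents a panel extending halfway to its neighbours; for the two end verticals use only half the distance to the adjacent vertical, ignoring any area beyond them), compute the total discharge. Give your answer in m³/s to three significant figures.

w_1 = (0.61 − 0.00)/2 = 0.305 m; q_1 = 0.17 × 0.32 × 0.305 = 0.01659 m³/s
w_2 = (3.38 − 0.00)/2 = 1.69 m; q_2 = 0.25 × 0.84 × 1.69 = 0.3549 m³/s
w_3 = (4.06 − 0.61)/2 = 1.725 m; q_3 = 0.35 × 1.20 × 1.725 = 0.7245 m³/s
w_4 = (4.65 − 3.38)/2 = 0.635 m; q_4 = 0.33 × 1.58 × 0.635 = 0.3311 m³/s
w_5 = (6.04 − 4.06)/2 = 0.99 m; q_5 = 0.24 × 0.92 × 0.99 = 0.2186 m³/s
w_6 = (6.04 − 4.65)/2 = 0.695 m; q_6 = 0.17 × 0.33 × 0.695 = 0.03899 m³/s
Q = Σ qᵢ = 1.685 m³/s

1.68 m³/s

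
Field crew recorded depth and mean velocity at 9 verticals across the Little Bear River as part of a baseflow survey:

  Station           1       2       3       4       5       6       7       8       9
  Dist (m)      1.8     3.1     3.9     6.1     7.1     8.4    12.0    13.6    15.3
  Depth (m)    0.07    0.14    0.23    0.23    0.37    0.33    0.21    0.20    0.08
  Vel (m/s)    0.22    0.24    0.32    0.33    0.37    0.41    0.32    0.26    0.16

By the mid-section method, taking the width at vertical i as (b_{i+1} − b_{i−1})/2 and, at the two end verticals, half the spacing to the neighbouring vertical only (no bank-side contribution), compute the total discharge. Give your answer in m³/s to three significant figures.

w_1 = (3.1 − 1.8)/2 = 0.65 m; q_1 = 0.22 × 0.07 × 0.65 = 0.01001 m³/s
w_2 = (3.9 − 1.8)/2 = 1.05 m; q_2 = 0.24 × 0.14 × 1.05 = 0.03528 m³/s
w_3 = (6.1 − 3.1)/2 = 1.5 m; q_3 = 0.32 × 0.23 × 1.5 = 0.1104 m³/s
w_4 = (7.1 − 3.9)/2 = 1.6 m; q_4 = 0.33 × 0.23 × 1.6 = 0.1214 m³/s
w_5 = (8.4 − 6.1)/2 = 1.15 m; q_5 = 0.37 × 0.37 × 1.15 = 0.1574 m³/s
w_6 = (12.0 − 7.1)/2 = 2.45 m; q_6 = 0.41 × 0.33 × 2.45 = 0.3315 m³/s
w_7 = (13.6 − 8.4)/2 = 2.6 m; q_7 = 0.32 × 0.21 × 2.6 = 0.1747 m³/s
w_8 = (15.3 − 12.0)/2 = 1.65 m; q_8 = 0.26 × 0.20 × 1.65 = 0.08580 m³/s
w_9 = (15.3 − 13.6)/2 = 0.85 m; q_9 = 0.16 × 0.08 × 0.85 = 0.01088 m³/s
Q = Σ qᵢ = 1.037 m³/s

1.04 m³/s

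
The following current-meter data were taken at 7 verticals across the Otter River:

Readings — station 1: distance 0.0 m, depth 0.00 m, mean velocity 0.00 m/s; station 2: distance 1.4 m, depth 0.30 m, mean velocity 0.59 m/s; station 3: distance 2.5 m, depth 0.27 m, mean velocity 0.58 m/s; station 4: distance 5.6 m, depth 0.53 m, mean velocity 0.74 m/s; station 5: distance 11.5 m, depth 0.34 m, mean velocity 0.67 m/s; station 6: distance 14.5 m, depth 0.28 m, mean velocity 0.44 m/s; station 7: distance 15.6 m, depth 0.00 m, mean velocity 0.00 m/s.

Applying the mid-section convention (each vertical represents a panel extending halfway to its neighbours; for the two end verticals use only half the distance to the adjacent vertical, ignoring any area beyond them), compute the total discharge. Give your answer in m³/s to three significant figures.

3.58 m³/s

w_2 = (2.5 − 0.0)/2 = 1.25 m; q_2 = 0.59 × 0.30 × 1.25 = 0.2213 m³/s
w_3 = (5.6 − 1.4)/2 = 2.1 m; q_3 = 0.58 × 0.27 × 2.1 = 0.3289 m³/s
w_4 = (11.5 − 2.5)/2 = 4.5 m; q_4 = 0.74 × 0.53 × 4.5 = 1.765 m³/s
w_5 = (14.5 − 5.6)/2 = 4.45 m; q_5 = 0.67 × 0.34 × 4.45 = 1.014 m³/s
w_6 = (15.6 − 11.5)/2 = 2.05 m; q_6 = 0.44 × 0.28 × 2.05 = 0.2526 m³/s
Stations 1, 7 contribute zero (depth or velocity is 0).
Q = Σ qᵢ = 3.581 m³/s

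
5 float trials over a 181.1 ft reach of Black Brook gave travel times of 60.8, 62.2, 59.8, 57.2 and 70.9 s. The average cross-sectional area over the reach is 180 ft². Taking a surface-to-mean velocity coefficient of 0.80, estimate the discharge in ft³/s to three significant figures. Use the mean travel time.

419 ft³/s

t̄ = (60.8 + 62.2 + 59.8 + 57.2 + 70.9) / 5 = 62.18 s
v_surface = L / t̄ = 181.1 / 62.18 = 2.913 ft/s
v_mean = 0.80 × 2.913 = 2.330 ft/s
Q = A × v_mean = 180 × 2.330 = 419.4 ft³/s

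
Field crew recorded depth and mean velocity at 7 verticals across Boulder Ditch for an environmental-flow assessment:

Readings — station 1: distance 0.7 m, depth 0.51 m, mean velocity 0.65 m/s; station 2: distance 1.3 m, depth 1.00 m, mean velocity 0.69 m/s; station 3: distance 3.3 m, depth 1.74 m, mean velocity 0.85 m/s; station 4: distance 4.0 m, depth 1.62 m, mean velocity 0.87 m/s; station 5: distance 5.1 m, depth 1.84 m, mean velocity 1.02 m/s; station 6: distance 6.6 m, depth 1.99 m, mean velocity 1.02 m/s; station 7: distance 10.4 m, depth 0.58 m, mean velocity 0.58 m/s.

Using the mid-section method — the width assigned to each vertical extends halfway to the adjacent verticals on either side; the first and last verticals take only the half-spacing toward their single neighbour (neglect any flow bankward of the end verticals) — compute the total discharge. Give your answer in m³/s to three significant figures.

12.7 m³/s

w_1 = (1.3 − 0.7)/2 = 0.3 m; q_1 = 0.65 × 0.51 × 0.3 = 0.09945 m³/s
w_2 = (3.3 − 0.7)/2 = 1.3 m; q_2 = 0.69 × 1.00 × 1.3 = 0.8970 m³/s
w_3 = (4.0 − 1.3)/2 = 1.35 m; q_3 = 0.85 × 1.74 × 1.35 = 1.997 m³/s
w_4 = (5.1 − 3.3)/2 = 0.9 m; q_4 = 0.87 × 1.62 × 0.9 = 1.268 m³/s
w_5 = (6.6 − 4.0)/2 = 1.3 m; q_5 = 1.02 × 1.84 × 1.3 = 2.440 m³/s
w_6 = (10.4 − 5.1)/2 = 2.65 m; q_6 = 1.02 × 1.99 × 2.65 = 5.379 m³/s
w_7 = (10.4 − 6.6)/2 = 1.9 m; q_7 = 0.58 × 0.58 × 1.9 = 0.6392 m³/s
Q = Σ qᵢ = 12.72 m³/s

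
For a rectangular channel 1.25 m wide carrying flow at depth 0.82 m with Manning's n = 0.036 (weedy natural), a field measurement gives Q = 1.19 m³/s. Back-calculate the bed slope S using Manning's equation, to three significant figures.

0.00696

A = b·y = 1.25 × 0.82 = 1.025 m²
P = b + 2y = 1.25 + 2×0.82 = 2.890 m
R = A/P = 1.025/2.890 = 0.3547 m
S = (Q·n / (1·A·R^(2/3)))² = (1.19×0.036 / (1×1.025×0.5011))² = 0.006958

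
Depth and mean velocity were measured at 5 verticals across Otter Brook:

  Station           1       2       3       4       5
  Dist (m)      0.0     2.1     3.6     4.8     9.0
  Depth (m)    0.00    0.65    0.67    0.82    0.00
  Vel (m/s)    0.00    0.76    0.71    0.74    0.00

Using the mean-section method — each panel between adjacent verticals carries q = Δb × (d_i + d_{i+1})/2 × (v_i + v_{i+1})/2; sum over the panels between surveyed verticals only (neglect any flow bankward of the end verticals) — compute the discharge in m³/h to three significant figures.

8180 m³/h

Panel 1-2: Δb = 2.1 m, d̄ = (0.00+0.65)/2 = 0.325, v̄ = (0.00+0.76)/2 = 0.38 → q = 2.1×0.325×0.38 = 0.2594 m³/s
Panel 2-3: Δb = 1.5 m, d̄ = (0.65+0.67)/2 = 0.66, v̄ = (0.76+0.71)/2 = 0.735 → q = 1.5×0.66×0.735 = 0.7277 m³/s
Panel 3-4: Δb = 1.2 m, d̄ = (0.67+0.82)/2 = 0.745, v̄ = (0.71+0.74)/2 = 0.725 → q = 1.2×0.745×0.725 = 0.6482 m³/s
Panel 4-5: Δb = 4.2 m, d̄ = (0.82+0.00)/2 = 0.41, v̄ = (0.74+0.00)/2 = 0.37 → q = 4.2×0.41×0.37 = 0.6371 m³/s
Q = Σ q = 2.272 m³/s
= 2.272 × 3600 = 8180 m³/h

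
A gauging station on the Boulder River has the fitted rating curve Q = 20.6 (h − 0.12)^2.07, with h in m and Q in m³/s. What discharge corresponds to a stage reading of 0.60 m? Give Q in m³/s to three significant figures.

Q = 20.6 × (0.60 − 0.12)^2.07 = 20.6 × 0.48^2.07 = 4.509 m³/s

4.51 m³/s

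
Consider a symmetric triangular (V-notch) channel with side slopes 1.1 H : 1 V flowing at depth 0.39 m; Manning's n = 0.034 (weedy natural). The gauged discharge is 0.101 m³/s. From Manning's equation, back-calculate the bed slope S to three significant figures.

A = z·y² = 1.1×0.39² = 0.1673 m²
P = 2y√(1+z²) = 2×0.39×√(1+1.1²) = 1.160 m
R = A/P = 0.1673/1.160 = 0.1443 m
S = (Q·n / (1·A·R^(2/3)))² = (0.101×0.034 / (1×0.1673×0.2751))² = 0.005566

0.00557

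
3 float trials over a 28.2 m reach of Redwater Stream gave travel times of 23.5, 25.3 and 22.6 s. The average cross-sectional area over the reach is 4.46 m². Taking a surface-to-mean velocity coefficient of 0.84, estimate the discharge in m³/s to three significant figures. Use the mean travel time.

4.44 m³/s

t̄ = (23.5 + 25.3 + 22.6) / 3 = 23.8 s
v_surface = L / t̄ = 28.2 / 23.8 = 1.185 m/s
v_mean = 0.84 × 1.185 = 0.9953 m/s
Q = A × v_mean = 4.46 × 0.9953 = 4.439 m³/s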